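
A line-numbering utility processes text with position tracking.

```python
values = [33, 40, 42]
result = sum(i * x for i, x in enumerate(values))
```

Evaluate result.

Step 1: Compute i * x for each (i, x) in enumerate([33, 40, 42]):
  i=0, x=33: 0*33 = 0
  i=1, x=40: 1*40 = 40
  i=2, x=42: 2*42 = 84
Step 2: sum = 0 + 40 + 84 = 124.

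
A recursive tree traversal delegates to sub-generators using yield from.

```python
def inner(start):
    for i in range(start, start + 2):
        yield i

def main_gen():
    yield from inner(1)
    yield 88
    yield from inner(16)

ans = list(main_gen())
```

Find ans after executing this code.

Step 1: main_gen() delegates to inner(1):
  yield 1
  yield 2
Step 2: yield 88
Step 3: Delegates to inner(16):
  yield 16
  yield 17
Therefore ans = [1, 2, 88, 16, 17].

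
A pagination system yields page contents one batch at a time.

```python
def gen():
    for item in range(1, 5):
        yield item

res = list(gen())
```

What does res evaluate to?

Step 1: The generator yields each value from range(1, 5).
Step 2: list() consumes all yields: [1, 2, 3, 4].
Therefore res = [1, 2, 3, 4].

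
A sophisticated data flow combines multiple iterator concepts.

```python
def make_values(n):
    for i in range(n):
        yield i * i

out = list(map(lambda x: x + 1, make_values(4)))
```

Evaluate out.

Step 1: make_values(4) yields squares: [0, 1, 4, 9].
Step 2: map adds 1 to each: [1, 2, 5, 10].
Therefore out = [1, 2, 5, 10].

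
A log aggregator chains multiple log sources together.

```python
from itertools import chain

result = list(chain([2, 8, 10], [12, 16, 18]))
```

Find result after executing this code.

Step 1: chain() concatenates iterables: [2, 8, 10] + [12, 16, 18].
Therefore result = [2, 8, 10, 12, 16, 18].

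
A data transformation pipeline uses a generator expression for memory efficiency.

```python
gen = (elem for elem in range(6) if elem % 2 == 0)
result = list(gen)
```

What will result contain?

Step 1: Filter range(6) keeping only even values:
  elem=0: even, included
  elem=1: odd, excluded
  elem=2: even, included
  elem=3: odd, excluded
  elem=4: even, included
  elem=5: odd, excluded
Therefore result = [0, 2, 4].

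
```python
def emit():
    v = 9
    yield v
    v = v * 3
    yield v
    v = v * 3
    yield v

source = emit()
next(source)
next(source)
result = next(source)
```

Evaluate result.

Step 1: Trace through generator execution:
  Yield 1: v starts at 9, yield 9
  Yield 2: v = 9 * 3 = 27, yield 27
  Yield 3: v = 27 * 3 = 81, yield 81
Step 2: First next() gets 9, second next() gets the second value, third next() yields 81.
Therefore result = 81.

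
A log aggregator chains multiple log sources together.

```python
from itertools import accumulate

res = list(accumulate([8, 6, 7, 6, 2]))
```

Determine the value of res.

Step 1: accumulate computes running sums:
  + 8 = 8
  + 6 = 14
  + 7 = 21
  + 6 = 27
  + 2 = 29
Therefore res = [8, 14, 21, 27, 29].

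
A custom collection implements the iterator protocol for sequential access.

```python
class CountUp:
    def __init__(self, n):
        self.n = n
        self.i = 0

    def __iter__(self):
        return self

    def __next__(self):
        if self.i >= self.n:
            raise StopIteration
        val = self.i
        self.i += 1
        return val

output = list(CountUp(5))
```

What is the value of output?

Step 1: CountUp(5) creates an iterator counting 0 to 4.
Step 2: list() consumes all values: [0, 1, 2, 3, 4].
Therefore output = [0, 1, 2, 3, 4].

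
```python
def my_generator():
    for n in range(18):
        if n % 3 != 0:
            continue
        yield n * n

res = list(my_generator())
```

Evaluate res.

Step 1: Only yield n**2 when n is divisible by 3:
  n=0: 0 % 3 == 0, yield 0**2 = 0
  n=3: 3 % 3 == 0, yield 3**2 = 9
  n=6: 6 % 3 == 0, yield 6**2 = 36
  n=9: 9 % 3 == 0, yield 9**2 = 81
  n=12: 12 % 3 == 0, yield 12**2 = 144
  n=15: 15 % 3 == 0, yield 15**2 = 225
Therefore res = [0, 9, 36, 81, 144, 225].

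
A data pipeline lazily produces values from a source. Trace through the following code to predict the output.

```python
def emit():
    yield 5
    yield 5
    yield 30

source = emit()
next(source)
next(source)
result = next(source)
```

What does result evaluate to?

Step 1: emit() creates a generator.
Step 2: next(source) yields 5 (consumed and discarded).
Step 3: next(source) yields 5 (consumed and discarded).
Step 4: next(source) yields 30, assigned to result.
Therefore result = 30.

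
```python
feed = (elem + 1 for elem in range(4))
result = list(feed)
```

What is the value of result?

Step 1: For each elem in range(4), compute elem+1:
  elem=0: 0+1 = 1
  elem=1: 1+1 = 2
  elem=2: 2+1 = 3
  elem=3: 3+1 = 4
Therefore result = [1, 2, 3, 4].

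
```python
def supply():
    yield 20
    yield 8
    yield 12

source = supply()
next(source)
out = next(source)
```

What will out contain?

Step 1: supply() creates a generator.
Step 2: next(source) yields 20 (consumed and discarded).
Step 3: next(source) yields 8, assigned to out.
Therefore out = 8.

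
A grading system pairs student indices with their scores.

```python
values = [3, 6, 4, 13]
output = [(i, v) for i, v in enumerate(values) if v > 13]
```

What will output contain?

Step 1: Filter enumerate([3, 6, 4, 13]) keeping v > 13:
  (0, 3): 3 <= 13, excluded
  (1, 6): 6 <= 13, excluded
  (2, 4): 4 <= 13, excluded
  (3, 13): 13 <= 13, excluded
Therefore output = [].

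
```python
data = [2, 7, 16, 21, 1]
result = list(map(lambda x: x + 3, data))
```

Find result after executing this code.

Step 1: Apply lambda x: x + 3 to each element:
  2 -> 5
  7 -> 10
  16 -> 19
  21 -> 24
  1 -> 4
Therefore result = [5, 10, 19, 24, 4].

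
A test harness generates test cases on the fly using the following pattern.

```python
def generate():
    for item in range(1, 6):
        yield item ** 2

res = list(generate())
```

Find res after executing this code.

Step 1: For each item in range(1, 6), yield item**2:
  item=1: yield 1**2 = 1
  item=2: yield 2**2 = 4
  item=3: yield 3**2 = 9
  item=4: yield 4**2 = 16
  item=5: yield 5**2 = 25
Therefore res = [1, 4, 9, 16, 25].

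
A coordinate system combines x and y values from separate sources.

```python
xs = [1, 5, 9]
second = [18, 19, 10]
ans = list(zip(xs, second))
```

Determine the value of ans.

Step 1: zip pairs elements at same index:
  Index 0: (1, 18)
  Index 1: (5, 19)
  Index 2: (9, 10)
Therefore ans = [(1, 18), (5, 19), (9, 10)].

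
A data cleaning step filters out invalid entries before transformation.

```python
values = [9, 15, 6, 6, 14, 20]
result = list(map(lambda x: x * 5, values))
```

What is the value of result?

Step 1: Apply lambda x: x * 5 to each element:
  9 -> 45
  15 -> 75
  6 -> 30
  6 -> 30
  14 -> 70
  20 -> 100
Therefore result = [45, 75, 30, 30, 70, 100].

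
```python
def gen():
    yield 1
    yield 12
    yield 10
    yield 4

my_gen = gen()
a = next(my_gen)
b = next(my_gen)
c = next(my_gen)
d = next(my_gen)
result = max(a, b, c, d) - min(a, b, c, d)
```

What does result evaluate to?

Step 1: Create generator and consume all values:
  a = next(my_gen) = 1
  b = next(my_gen) = 12
  c = next(my_gen) = 10
  d = next(my_gen) = 4
Step 2: max = 12, min = 1, result = 12 - 1 = 11.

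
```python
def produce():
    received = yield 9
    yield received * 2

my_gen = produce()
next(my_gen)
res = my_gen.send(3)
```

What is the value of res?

Step 1: next(my_gen) advances to first yield, producing 9.
Step 2: send(3) resumes, received = 3.
Step 3: yield received * 2 = 3 * 2 = 6.
Therefore res = 6.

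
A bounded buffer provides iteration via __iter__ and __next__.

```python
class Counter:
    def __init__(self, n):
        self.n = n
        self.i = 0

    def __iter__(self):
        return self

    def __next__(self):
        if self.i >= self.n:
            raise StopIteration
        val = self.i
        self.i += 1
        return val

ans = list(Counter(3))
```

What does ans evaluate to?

Step 1: Counter(3) creates an iterator counting 0 to 2.
Step 2: list() consumes all values: [0, 1, 2].
Therefore ans = [0, 1, 2].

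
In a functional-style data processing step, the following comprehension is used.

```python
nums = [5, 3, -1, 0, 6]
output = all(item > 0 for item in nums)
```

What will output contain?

Step 1: Check item > 0 for each element in [5, 3, -1, 0, 6]:
  5 > 0: True
  3 > 0: True
  -1 > 0: False
  0 > 0: False
  6 > 0: True
Step 2: all() returns False.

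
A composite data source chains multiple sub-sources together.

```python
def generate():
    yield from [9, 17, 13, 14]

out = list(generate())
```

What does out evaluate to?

Step 1: yield from delegates to the iterable, yielding each element.
Step 2: Collected values: [9, 17, 13, 14].
Therefore out = [9, 17, 13, 14].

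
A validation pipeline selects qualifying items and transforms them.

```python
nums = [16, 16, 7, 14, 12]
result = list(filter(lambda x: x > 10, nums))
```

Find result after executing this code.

Step 1: Filter elements > 10:
  16: kept
  16: kept
  7: removed
  14: kept
  12: kept
Therefore result = [16, 16, 14, 12].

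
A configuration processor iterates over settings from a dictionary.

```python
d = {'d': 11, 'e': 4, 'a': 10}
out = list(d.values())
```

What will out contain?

Step 1: d.values() returns the dictionary values in insertion order.
Therefore out = [11, 4, 10].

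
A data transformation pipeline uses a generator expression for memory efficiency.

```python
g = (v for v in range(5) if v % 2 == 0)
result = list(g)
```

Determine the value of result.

Step 1: Filter range(5) keeping only even values:
  v=0: even, included
  v=1: odd, excluded
  v=2: even, included
  v=3: odd, excluded
  v=4: even, included
Therefore result = [0, 2, 4].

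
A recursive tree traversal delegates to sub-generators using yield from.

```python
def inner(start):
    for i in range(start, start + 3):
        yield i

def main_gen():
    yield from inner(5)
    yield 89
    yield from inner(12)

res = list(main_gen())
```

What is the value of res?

Step 1: main_gen() delegates to inner(5):
  yield 5
  yield 6
  yield 7
Step 2: yield 89
Step 3: Delegates to inner(12):
  yield 12
  yield 13
  yield 14
Therefore res = [5, 6, 7, 89, 12, 13, 14].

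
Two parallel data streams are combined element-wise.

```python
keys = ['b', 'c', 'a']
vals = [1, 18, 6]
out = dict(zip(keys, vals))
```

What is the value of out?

Step 1: zip pairs keys with values:
  'b' -> 1
  'c' -> 18
  'a' -> 6
Therefore out = {'b': 1, 'c': 18, 'a': 6}.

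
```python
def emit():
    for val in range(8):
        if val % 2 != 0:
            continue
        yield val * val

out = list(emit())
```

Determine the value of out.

Step 1: Only yield val**2 when val is divisible by 2:
  val=0: 0 % 2 == 0, yield 0**2 = 0
  val=2: 2 % 2 == 0, yield 2**2 = 4
  val=4: 4 % 2 == 0, yield 4**2 = 16
  val=6: 6 % 2 == 0, yield 6**2 = 36
Therefore out = [0, 4, 16, 36].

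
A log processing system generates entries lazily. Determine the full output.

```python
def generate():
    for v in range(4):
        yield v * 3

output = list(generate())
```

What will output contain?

Step 1: For each v in range(4), yield v * 3:
  v=0: yield 0 * 3 = 0
  v=1: yield 1 * 3 = 3
  v=2: yield 2 * 3 = 6
  v=3: yield 3 * 3 = 9
Therefore output = [0, 3, 6, 9].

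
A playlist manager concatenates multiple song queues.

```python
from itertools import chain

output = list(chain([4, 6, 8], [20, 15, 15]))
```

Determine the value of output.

Step 1: chain() concatenates iterables: [4, 6, 8] + [20, 15, 15].
Therefore output = [4, 6, 8, 20, 15, 15].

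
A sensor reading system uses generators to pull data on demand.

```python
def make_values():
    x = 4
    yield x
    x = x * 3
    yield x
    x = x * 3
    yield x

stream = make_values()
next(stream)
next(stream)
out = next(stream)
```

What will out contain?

Step 1: Trace through generator execution:
  Yield 1: x starts at 4, yield 4
  Yield 2: x = 4 * 3 = 12, yield 12
  Yield 3: x = 12 * 3 = 36, yield 36
Step 2: First next() gets 4, second next() gets the second value, third next() yields 36.
Therefore out = 36.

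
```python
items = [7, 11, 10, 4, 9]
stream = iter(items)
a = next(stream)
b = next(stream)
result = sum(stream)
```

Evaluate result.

Step 1: Create iterator over [7, 11, 10, 4, 9].
Step 2: a = next() = 7, b = next() = 11.
Step 3: sum() of remaining [10, 4, 9] = 23.
Therefore result = 23.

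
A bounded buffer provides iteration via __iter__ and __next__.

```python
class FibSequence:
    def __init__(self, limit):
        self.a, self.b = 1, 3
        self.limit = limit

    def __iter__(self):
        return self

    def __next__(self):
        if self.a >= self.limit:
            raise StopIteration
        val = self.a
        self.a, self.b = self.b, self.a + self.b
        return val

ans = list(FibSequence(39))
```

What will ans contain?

Step 1: Fibonacci-like sequence (a=1, b=3) until >= 39:
  Yield 1, then a,b = 3,4
  Yield 3, then a,b = 4,7
  Yield 4, then a,b = 7,11
  Yield 7, then a,b = 11,18
  Yield 11, then a,b = 18,29
  Yield 18, then a,b = 29,47
  Yield 29, then a,b = 47,76
Step 2: 47 >= 39, stop.
Therefore ans = [1, 3, 4, 7, 11, 18, 29].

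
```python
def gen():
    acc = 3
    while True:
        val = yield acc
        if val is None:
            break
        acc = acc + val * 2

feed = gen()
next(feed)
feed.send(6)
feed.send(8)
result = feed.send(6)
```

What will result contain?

Step 1: next() -> yield acc=3.
Step 2: send(6) -> val=6, acc = 3 + 6*2 = 15, yield 15.
Step 3: send(8) -> val=8, acc = 15 + 8*2 = 31, yield 31.
Step 4: send(6) -> val=6, acc = 31 + 6*2 = 43, yield 43.
Therefore result = 43.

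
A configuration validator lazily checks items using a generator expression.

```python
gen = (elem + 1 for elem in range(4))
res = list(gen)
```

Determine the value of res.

Step 1: For each elem in range(4), compute elem+1:
  elem=0: 0+1 = 1
  elem=1: 1+1 = 2
  elem=2: 2+1 = 3
  elem=3: 3+1 = 4
Therefore res = [1, 2, 3, 4].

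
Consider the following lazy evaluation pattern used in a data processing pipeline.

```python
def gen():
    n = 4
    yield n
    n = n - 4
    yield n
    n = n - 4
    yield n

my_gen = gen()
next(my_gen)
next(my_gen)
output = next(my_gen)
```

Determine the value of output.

Step 1: Trace through generator execution:
  Yield 1: n starts at 4, yield 4
  Yield 2: n = 4 - 4 = 0, yield 0
  Yield 3: n = 0 - 4 = -4, yield -4
Step 2: First next() gets 4, second next() gets the second value, third next() yields -4.
Therefore output = -4.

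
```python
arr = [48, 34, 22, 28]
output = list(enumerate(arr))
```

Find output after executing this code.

Step 1: enumerate pairs each element with its index:
  (0, 48)
  (1, 34)
  (2, 22)
  (3, 28)
Therefore output = [(0, 48), (1, 34), (2, 22), (3, 28)].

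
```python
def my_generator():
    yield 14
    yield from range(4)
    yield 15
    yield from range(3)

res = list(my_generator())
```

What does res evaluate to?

Step 1: Trace yields in order:
  yield 14
  yield 0
  yield 1
  yield 2
  yield 3
  yield 15
  yield 0
  yield 1
  yield 2
Therefore res = [14, 0, 1, 2, 3, 15, 0, 1, 2].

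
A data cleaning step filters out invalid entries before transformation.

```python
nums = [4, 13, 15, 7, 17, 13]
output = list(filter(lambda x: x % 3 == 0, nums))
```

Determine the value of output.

Step 1: Filter elements divisible by 3:
  4 % 3 = 1: removed
  13 % 3 = 1: removed
  15 % 3 = 0: kept
  7 % 3 = 1: removed
  17 % 3 = 2: removed
  13 % 3 = 1: removed
Therefore output = [15].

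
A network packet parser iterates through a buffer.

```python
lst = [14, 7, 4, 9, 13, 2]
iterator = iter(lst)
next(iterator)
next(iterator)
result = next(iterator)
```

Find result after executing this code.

Step 1: Create iterator over [14, 7, 4, 9, 13, 2].
Step 2: next() consumes 14.
Step 3: next() consumes 7.
Step 4: next() returns 4.
Therefore result = 4.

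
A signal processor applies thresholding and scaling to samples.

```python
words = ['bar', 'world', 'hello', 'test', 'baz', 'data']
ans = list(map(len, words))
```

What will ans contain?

Step 1: Map len() to each word:
  'bar' -> 3
  'world' -> 5
  'hello' -> 5
  'test' -> 4
  'baz' -> 3
  'data' -> 4
Therefore ans = [3, 5, 5, 4, 3, 4].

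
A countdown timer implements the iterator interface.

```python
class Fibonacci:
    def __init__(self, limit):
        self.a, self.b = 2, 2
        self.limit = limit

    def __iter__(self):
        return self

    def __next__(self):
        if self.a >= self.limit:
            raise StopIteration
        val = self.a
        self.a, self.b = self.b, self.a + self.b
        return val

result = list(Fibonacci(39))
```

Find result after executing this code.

Step 1: Fibonacci-like sequence (a=2, b=2) until >= 39:
  Yield 2, then a,b = 2,4
  Yield 2, then a,b = 4,6
  Yield 4, then a,b = 6,10
  Yield 6, then a,b = 10,16
  Yield 10, then a,b = 16,26
  Yield 16, then a,b = 26,42
  Yield 26, then a,b = 42,68
Step 2: 42 >= 39, stop.
Therefore result = [2, 2, 4, 6, 10, 16, 26].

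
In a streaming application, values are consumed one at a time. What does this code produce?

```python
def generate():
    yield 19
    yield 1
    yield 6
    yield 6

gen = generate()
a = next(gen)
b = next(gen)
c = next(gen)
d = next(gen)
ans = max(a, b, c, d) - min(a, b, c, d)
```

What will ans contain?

Step 1: Create generator and consume all values:
  a = next(gen) = 19
  b = next(gen) = 1
  c = next(gen) = 6
  d = next(gen) = 6
Step 2: max = 19, min = 1, ans = 19 - 1 = 18.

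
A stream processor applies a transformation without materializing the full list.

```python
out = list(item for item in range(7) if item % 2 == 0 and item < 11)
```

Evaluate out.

Step 1: Filter range(7) where item % 2 == 0 and item < 11:
  item=0: both conditions met, included
  item=1: excluded (1 % 2 != 0)
  item=2: both conditions met, included
  item=3: excluded (3 % 2 != 0)
  item=4: both conditions met, included
  item=5: excluded (5 % 2 != 0)
  item=6: both conditions met, included
Therefore out = [0, 2, 4, 6].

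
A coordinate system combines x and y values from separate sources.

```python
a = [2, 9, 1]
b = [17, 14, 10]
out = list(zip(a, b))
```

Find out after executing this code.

Step 1: zip pairs elements at same index:
  Index 0: (2, 17)
  Index 1: (9, 14)
  Index 2: (1, 10)
Therefore out = [(2, 17), (9, 14), (1, 10)].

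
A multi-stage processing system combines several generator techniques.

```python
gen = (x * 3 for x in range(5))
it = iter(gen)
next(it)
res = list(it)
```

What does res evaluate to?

Step 1: Generator produces [0, 3, 6, 9, 12].
Step 2: next(it) consumes first element (0).
Step 3: list(it) collects remaining: [3, 6, 9, 12].
Therefore res = [3, 6, 9, 12].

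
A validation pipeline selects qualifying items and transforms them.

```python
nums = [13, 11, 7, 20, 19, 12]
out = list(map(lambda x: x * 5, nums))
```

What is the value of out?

Step 1: Apply lambda x: x * 5 to each element:
  13 -> 65
  11 -> 55
  7 -> 35
  20 -> 100
  19 -> 95
  12 -> 60
Therefore out = [65, 55, 35, 100, 95, 60].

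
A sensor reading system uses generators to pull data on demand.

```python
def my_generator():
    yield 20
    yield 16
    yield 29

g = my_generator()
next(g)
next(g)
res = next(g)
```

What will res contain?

Step 1: my_generator() creates a generator.
Step 2: next(g) yields 20 (consumed and discarded).
Step 3: next(g) yields 16 (consumed and discarded).
Step 4: next(g) yields 29, assigned to res.
Therefore res = 29.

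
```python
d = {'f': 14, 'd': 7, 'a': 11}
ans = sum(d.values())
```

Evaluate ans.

Step 1: d.values() = [14, 7, 11].
Step 2: sum = 32.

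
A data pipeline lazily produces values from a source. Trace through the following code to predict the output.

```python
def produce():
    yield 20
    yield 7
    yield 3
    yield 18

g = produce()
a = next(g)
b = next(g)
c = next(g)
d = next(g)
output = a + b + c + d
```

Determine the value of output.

Step 1: Create generator and consume all values:
  a = next(g) = 20
  b = next(g) = 7
  c = next(g) = 3
  d = next(g) = 18
Step 2: output = 20 + 7 + 3 + 18 = 48.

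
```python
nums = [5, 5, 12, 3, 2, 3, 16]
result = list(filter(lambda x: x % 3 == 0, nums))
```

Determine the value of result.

Step 1: Filter elements divisible by 3:
  5 % 3 = 2: removed
  5 % 3 = 2: removed
  12 % 3 = 0: kept
  3 % 3 = 0: kept
  2 % 3 = 2: removed
  3 % 3 = 0: kept
  16 % 3 = 1: removed
Therefore result = [12, 3, 3].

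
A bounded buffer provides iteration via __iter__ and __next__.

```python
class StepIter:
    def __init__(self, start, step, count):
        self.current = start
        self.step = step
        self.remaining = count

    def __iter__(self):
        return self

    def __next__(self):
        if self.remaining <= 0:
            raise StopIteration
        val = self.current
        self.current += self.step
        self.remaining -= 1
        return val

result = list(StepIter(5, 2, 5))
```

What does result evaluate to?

Step 1: StepIter starts at 5, increments by 2, for 5 steps:
  Yield 5, then current += 2
  Yield 7, then current += 2
  Yield 9, then current += 2
  Yield 11, then current += 2
  Yield 13, then current += 2
Therefore result = [5, 7, 9, 11, 13].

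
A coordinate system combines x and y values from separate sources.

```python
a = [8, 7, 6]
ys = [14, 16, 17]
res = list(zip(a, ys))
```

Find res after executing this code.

Step 1: zip pairs elements at same index:
  Index 0: (8, 14)
  Index 1: (7, 16)
  Index 2: (6, 17)
Therefore res = [(8, 14), (7, 16), (6, 17)].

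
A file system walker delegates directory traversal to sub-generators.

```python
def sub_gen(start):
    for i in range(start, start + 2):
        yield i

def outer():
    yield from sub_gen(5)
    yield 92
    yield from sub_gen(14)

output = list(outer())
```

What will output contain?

Step 1: outer() delegates to sub_gen(5):
  yield 5
  yield 6
Step 2: yield 92
Step 3: Delegates to sub_gen(14):
  yield 14
  yield 15
Therefore output = [5, 6, 92, 14, 15].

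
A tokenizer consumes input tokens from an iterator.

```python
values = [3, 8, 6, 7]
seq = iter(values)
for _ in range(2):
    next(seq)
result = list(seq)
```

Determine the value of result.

Step 1: Create iterator over [3, 8, 6, 7].
Step 2: Advance 2 positions (consuming [3, 8]).
Step 3: list() collects remaining elements: [6, 7].
Therefore result = [6, 7].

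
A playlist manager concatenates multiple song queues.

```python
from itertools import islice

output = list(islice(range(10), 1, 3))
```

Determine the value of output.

Step 1: islice(range(10), 1, 3) takes elements at indices [1, 3).
Step 2: Elements: [1, 2].
Therefore output = [1, 2].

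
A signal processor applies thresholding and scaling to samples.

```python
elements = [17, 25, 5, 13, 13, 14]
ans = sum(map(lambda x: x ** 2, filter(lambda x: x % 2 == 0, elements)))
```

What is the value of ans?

Step 1: Filter even numbers from [17, 25, 5, 13, 13, 14]: [14]
Step 2: Square each: [196]
Step 3: Sum = 196.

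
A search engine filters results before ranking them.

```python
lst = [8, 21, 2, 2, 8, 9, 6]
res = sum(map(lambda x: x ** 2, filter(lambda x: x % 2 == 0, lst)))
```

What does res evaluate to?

Step 1: Filter even numbers from [8, 21, 2, 2, 8, 9, 6]: [8, 2, 2, 8, 6]
Step 2: Square each: [64, 4, 4, 64, 36]
Step 3: Sum = 172.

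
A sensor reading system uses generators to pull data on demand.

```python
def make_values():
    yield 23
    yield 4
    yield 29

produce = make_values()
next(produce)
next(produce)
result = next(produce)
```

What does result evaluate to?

Step 1: make_values() creates a generator.
Step 2: next(produce) yields 23 (consumed and discarded).
Step 3: next(produce) yields 4 (consumed and discarded).
Step 4: next(produce) yields 29, assigned to result.
Therefore result = 29.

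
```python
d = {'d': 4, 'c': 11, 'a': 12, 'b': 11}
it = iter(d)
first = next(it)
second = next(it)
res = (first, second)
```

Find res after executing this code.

Step 1: iter(d) iterates over keys: ['d', 'c', 'a', 'b'].
Step 2: first = next(it) = 'd', second = next(it) = 'c'.
Therefore res = ('d', 'c').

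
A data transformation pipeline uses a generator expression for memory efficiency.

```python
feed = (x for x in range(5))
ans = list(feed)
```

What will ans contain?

Step 1: Generator expression iterates range(5): [0, 1, 2, 3, 4].
Step 2: list() collects all values.
Therefore ans = [0, 1, 2, 3, 4].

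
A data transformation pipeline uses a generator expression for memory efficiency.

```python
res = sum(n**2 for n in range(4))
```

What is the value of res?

Step 1: Compute n**2 for each n in range(4):
  n=0: 0**2 = 0
  n=1: 1**2 = 1
  n=2: 2**2 = 4
  n=3: 3**2 = 9
Step 2: sum = 0 + 1 + 4 + 9 = 14.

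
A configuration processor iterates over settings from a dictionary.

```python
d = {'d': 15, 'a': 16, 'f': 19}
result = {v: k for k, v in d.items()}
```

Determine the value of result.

Step 1: Invert dict (swap keys and values):
  'd': 15 -> 15: 'd'
  'a': 16 -> 16: 'a'
  'f': 19 -> 19: 'f'
Therefore result = {15: 'd', 16: 'a', 19: 'f'}.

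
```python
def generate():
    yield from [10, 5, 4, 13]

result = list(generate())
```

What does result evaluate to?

Step 1: yield from delegates to the iterable, yielding each element.
Step 2: Collected values: [10, 5, 4, 13].
Therefore result = [10, 5, 4, 13].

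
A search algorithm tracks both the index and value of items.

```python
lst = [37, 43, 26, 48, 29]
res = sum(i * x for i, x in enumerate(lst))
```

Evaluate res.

Step 1: Compute i * x for each (i, x) in enumerate([37, 43, 26, 48, 29]):
  i=0, x=37: 0*37 = 0
  i=1, x=43: 1*43 = 43
  i=2, x=26: 2*26 = 52
  i=3, x=48: 3*48 = 144
  i=4, x=29: 4*29 = 116
Step 2: sum = 0 + 43 + 52 + 144 + 116 = 355.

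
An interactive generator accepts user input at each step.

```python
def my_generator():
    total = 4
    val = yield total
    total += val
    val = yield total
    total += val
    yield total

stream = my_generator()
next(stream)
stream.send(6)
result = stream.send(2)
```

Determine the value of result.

Step 1: next() -> yield total=4.
Step 2: send(6) -> val=6, total = 4+6 = 10, yield 10.
Step 3: send(2) -> val=2, total = 10+2 = 12, yield 12.
Therefore result = 12.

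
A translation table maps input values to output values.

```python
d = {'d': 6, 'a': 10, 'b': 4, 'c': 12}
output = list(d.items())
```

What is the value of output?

Step 1: d.items() returns (key, value) pairs in insertion order.
Therefore output = [('d', 6), ('a', 10), ('b', 4), ('c', 12)].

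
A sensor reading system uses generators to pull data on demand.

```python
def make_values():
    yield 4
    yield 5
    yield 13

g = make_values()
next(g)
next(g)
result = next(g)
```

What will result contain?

Step 1: make_values() creates a generator.
Step 2: next(g) yields 4 (consumed and discarded).
Step 3: next(g) yields 5 (consumed and discarded).
Step 4: next(g) yields 13, assigned to result.
Therefore result = 13.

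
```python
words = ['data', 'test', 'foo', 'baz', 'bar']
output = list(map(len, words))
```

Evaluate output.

Step 1: Map len() to each word:
  'data' -> 4
  'test' -> 4
  'foo' -> 3
  'baz' -> 3
  'bar' -> 3
Therefore output = [4, 4, 3, 3, 3].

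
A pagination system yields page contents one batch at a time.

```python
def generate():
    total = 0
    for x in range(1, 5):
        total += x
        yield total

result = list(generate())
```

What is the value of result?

Step 1: Generator accumulates running sum:
  x=1: total = 1, yield 1
  x=2: total = 3, yield 3
  x=3: total = 6, yield 6
  x=4: total = 10, yield 10
Therefore result = [1, 3, 6, 10].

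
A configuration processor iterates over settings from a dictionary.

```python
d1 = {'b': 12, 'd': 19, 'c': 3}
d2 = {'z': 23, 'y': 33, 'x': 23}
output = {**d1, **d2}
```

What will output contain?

Step 1: Merge d1 and d2 (d2 values override on key conflicts).
Step 2: d1 has keys ['b', 'd', 'c'], d2 has keys ['z', 'y', 'x'].
Therefore output = {'b': 12, 'd': 19, 'c': 3, 'z': 23, 'y': 33, 'x': 23}.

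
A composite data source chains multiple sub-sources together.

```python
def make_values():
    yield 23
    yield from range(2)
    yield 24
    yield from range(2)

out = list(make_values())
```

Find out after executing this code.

Step 1: Trace yields in order:
  yield 23
  yield 0
  yield 1
  yield 24
  yield 0
  yield 1
Therefore out = [23, 0, 1, 24, 0, 1].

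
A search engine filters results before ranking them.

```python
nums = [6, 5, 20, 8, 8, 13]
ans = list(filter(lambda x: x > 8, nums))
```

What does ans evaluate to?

Step 1: Filter elements > 8:
  6: removed
  5: removed
  20: kept
  8: removed
  8: removed
  13: kept
Therefore ans = [20, 13].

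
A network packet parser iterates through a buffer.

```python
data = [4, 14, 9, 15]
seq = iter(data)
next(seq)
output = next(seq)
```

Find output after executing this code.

Step 1: Create iterator over [4, 14, 9, 15].
Step 2: next() consumes 4.
Step 3: next() returns 14.
Therefore output = 14.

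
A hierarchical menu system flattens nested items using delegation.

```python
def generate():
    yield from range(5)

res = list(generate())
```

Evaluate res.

Step 1: yield from delegates to the iterable, yielding each element.
Step 2: Collected values: [0, 1, 2, 3, 4].
Therefore res = [0, 1, 2, 3, 4].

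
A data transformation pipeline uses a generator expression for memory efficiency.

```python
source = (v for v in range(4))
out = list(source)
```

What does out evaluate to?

Step 1: Generator expression iterates range(4): [0, 1, 2, 3].
Step 2: list() collects all values.
Therefore out = [0, 1, 2, 3].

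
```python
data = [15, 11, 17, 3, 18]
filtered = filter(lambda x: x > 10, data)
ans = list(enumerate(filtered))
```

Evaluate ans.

Step 1: Filter [15, 11, 17, 3, 18] for > 10: [15, 11, 17, 18].
Step 2: enumerate re-indexes from 0: [(0, 15), (1, 11), (2, 17), (3, 18)].
Therefore ans = [(0, 15), (1, 11), (2, 17), (3, 18)].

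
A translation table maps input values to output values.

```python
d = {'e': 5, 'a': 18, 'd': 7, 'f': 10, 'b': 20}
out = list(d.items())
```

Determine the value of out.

Step 1: d.items() returns (key, value) pairs in insertion order.
Therefore out = [('e', 5), ('a', 18), ('d', 7), ('f', 10), ('b', 20)].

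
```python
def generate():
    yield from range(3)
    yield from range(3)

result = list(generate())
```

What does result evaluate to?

Step 1: Trace yields in order:
  yield 0
  yield 1
  yield 2
  yield 0
  yield 1
  yield 2
Therefore result = [0, 1, 2, 0, 1, 2].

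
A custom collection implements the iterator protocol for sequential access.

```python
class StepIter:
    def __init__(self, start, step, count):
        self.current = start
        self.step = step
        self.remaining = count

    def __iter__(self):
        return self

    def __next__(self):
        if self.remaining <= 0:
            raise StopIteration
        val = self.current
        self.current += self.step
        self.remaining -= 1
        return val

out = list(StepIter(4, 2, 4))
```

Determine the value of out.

Step 1: StepIter starts at 4, increments by 2, for 4 steps:
  Yield 4, then current += 2
  Yield 6, then current += 2
  Yield 8, then current += 2
  Yield 10, then current += 2
Therefore out = [4, 6, 8, 10].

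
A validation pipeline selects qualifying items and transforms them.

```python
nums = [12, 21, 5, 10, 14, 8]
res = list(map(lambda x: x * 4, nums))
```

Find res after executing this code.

Step 1: Apply lambda x: x * 4 to each element:
  12 -> 48
  21 -> 84
  5 -> 20
  10 -> 40
  14 -> 56
  8 -> 32
Therefore res = [48, 84, 20, 40, 56, 32].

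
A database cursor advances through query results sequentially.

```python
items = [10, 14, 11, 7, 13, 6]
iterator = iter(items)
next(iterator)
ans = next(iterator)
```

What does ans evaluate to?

Step 1: Create iterator over [10, 14, 11, 7, 13, 6].
Step 2: next() consumes 10.
Step 3: next() returns 14.
Therefore ans = 14.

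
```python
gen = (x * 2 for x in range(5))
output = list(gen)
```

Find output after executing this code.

Step 1: For each x in range(5), compute x*2:
  x=0: 0*2 = 0
  x=1: 1*2 = 2
  x=2: 2*2 = 4
  x=3: 3*2 = 6
  x=4: 4*2 = 8
Therefore output = [0, 2, 4, 6, 8].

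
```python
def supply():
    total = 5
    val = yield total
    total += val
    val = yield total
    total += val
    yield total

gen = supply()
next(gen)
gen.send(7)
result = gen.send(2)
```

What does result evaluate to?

Step 1: next() -> yield total=5.
Step 2: send(7) -> val=7, total = 5+7 = 12, yield 12.
Step 3: send(2) -> val=2, total = 12+2 = 14, yield 14.
Therefore result = 14.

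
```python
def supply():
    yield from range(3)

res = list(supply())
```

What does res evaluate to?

Step 1: yield from delegates to the iterable, yielding each element.
Step 2: Collected values: [0, 1, 2].
Therefore res = [0, 1, 2].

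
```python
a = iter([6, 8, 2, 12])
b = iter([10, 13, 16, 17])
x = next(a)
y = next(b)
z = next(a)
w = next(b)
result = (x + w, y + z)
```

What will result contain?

Step 1: a iterates [6, 8, 2, 12], b iterates [10, 13, 16, 17].
Step 2: x = next(a) = 6, y = next(b) = 10.
Step 3: z = next(a) = 8, w = next(b) = 13.
Step 4: result = (6 + 13, 10 + 8) = (19, 18).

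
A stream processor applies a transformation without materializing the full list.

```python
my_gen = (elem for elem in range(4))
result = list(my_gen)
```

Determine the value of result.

Step 1: Generator expression iterates range(4): [0, 1, 2, 3].
Step 2: list() collects all values.
Therefore result = [0, 1, 2, 3].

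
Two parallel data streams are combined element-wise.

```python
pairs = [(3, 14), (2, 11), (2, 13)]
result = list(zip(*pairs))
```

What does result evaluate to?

Step 1: zip(*pairs) transposes: unzips [(3, 14), (2, 11), (2, 13)] into separate sequences.
Step 2: First elements: (3, 2, 2), second elements: (14, 11, 13).
Therefore result = [(3, 2, 2), (14, 11, 13)].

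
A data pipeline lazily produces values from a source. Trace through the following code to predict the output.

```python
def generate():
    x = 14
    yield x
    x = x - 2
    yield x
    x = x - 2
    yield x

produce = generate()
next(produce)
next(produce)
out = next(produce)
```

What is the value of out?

Step 1: Trace through generator execution:
  Yield 1: x starts at 14, yield 14
  Yield 2: x = 14 - 2 = 12, yield 12
  Yield 3: x = 12 - 2 = 10, yield 10
Step 2: First next() gets 14, second next() gets the second value, third next() yields 10.
Therefore out = 10.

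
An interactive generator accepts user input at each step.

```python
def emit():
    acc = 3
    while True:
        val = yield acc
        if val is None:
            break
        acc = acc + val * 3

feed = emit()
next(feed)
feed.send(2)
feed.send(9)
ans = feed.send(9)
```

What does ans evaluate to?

Step 1: next() -> yield acc=3.
Step 2: send(2) -> val=2, acc = 3 + 2*3 = 9, yield 9.
Step 3: send(9) -> val=9, acc = 9 + 9*3 = 36, yield 36.
Step 4: send(9) -> val=9, acc = 36 + 9*3 = 63, yield 63.
Therefore ans = 63.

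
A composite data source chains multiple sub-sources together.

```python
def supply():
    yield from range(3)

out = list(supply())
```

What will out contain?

Step 1: yield from delegates to the iterable, yielding each element.
Step 2: Collected values: [0, 1, 2].
Therefore out = [0, 1, 2].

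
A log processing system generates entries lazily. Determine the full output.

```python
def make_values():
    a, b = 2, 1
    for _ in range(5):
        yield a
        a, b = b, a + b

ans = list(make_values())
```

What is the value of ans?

Step 1: Fibonacci-like sequence starting with a=2, b=1:
  Iteration 1: yield a=2, then a,b = 1,3
  Iteration 2: yield a=1, then a,b = 3,4
  Iteration 3: yield a=3, then a,b = 4,7
  Iteration 4: yield a=4, then a,b = 7,11
  Iteration 5: yield a=7, then a,b = 11,18
Therefore ans = [2, 1, 3, 4, 7].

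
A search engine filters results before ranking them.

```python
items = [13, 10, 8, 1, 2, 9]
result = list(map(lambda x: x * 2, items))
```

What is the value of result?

Step 1: Apply lambda x: x * 2 to each element:
  13 -> 26
  10 -> 20
  8 -> 16
  1 -> 2
  2 -> 4
  9 -> 18
Therefore result = [26, 20, 16, 2, 4, 18].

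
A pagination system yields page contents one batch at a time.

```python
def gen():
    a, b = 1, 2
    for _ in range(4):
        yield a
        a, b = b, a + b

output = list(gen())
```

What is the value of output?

Step 1: Fibonacci-like sequence starting with a=1, b=2:
  Iteration 1: yield a=1, then a,b = 2,3
  Iteration 2: yield a=2, then a,b = 3,5
  Iteration 3: yield a=3, then a,b = 5,8
  Iteration 4: yield a=5, then a,b = 8,13
Therefore output = [1, 2, 3, 5].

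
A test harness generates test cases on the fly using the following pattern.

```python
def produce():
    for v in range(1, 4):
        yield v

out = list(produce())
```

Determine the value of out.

Step 1: The generator yields each value from range(1, 4).
Step 2: list() consumes all yields: [1, 2, 3].
Therefore out = [1, 2, 3].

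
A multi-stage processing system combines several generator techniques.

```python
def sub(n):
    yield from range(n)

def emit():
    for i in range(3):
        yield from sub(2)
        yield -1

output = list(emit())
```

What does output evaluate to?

Step 1: For each i in range(3):
  i=0: yield from sub(2) -> [0, 1], then yield -1
  i=1: yield from sub(2) -> [0, 1], then yield -1
  i=2: yield from sub(2) -> [0, 1], then yield -1
Therefore output = [0, 1, -1, 0, 1, -1, 0, 1, -1].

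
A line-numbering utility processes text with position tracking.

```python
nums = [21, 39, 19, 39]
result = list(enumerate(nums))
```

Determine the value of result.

Step 1: enumerate pairs each element with its index:
  (0, 21)
  (1, 39)
  (2, 19)
  (3, 39)
Therefore result = [(0, 21), (1, 39), (2, 19), (3, 39)].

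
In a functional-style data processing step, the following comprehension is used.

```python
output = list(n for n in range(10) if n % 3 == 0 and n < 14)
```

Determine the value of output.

Step 1: Filter range(10) where n % 3 == 0 and n < 14:
  n=0: both conditions met, included
  n=1: excluded (1 % 3 != 0)
  n=2: excluded (2 % 3 != 0)
  n=3: both conditions met, included
  n=4: excluded (4 % 3 != 0)
  n=5: excluded (5 % 3 != 0)
  n=6: both conditions met, included
  n=7: excluded (7 % 3 != 0)
  n=8: excluded (8 % 3 != 0)
  n=9: both conditions met, included
Therefore output = [0, 3, 6, 9].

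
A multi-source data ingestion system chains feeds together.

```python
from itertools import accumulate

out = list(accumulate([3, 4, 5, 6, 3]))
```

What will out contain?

Step 1: accumulate computes running sums:
  + 3 = 3
  + 4 = 7
  + 5 = 12
  + 6 = 18
  + 3 = 21
Therefore out = [3, 7, 12, 18, 21].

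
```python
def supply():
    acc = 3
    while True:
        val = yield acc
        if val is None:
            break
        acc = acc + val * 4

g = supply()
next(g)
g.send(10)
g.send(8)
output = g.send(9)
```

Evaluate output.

Step 1: next() -> yield acc=3.
Step 2: send(10) -> val=10, acc = 3 + 10*4 = 43, yield 43.
Step 3: send(8) -> val=8, acc = 43 + 8*4 = 75, yield 75.
Step 4: send(9) -> val=9, acc = 75 + 9*4 = 111, yield 111.
Therefore output = 111.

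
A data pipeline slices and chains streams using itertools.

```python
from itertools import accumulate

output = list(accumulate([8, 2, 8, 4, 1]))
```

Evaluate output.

Step 1: accumulate computes running sums:
  + 8 = 8
  + 2 = 10
  + 8 = 18
  + 4 = 22
  + 1 = 23
Therefore output = [8, 10, 18, 22, 23].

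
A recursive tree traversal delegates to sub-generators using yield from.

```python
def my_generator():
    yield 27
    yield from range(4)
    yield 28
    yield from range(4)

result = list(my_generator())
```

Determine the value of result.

Step 1: Trace yields in order:
  yield 27
  yield 0
  yield 1
  yield 2
  yield 3
  yield 28
  yield 0
  yield 1
  yield 2
  yield 3
Therefore result = [27, 0, 1, 2, 3, 28, 0, 1, 2, 3].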